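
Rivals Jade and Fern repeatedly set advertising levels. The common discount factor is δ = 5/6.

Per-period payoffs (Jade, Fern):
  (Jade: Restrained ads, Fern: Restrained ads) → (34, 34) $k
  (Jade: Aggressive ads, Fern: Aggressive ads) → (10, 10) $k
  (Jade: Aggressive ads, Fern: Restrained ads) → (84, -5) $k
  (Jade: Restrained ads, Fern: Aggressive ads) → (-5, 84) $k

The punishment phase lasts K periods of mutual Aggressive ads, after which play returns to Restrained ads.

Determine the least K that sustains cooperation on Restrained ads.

3

IC: δ(1−δ^K)/(1−δ) ≥ (84−34)/(34−10) = 25/12.
With δ = 5/6: need 1 − δ^K ≥ 25/12·(1−5/6)/(5/6), i.e. δ^K ≤ 0.5833.
Since (5/6)^2 = 0.6944 and (5/6)^3 = 0.5787, the smallest such K is 3.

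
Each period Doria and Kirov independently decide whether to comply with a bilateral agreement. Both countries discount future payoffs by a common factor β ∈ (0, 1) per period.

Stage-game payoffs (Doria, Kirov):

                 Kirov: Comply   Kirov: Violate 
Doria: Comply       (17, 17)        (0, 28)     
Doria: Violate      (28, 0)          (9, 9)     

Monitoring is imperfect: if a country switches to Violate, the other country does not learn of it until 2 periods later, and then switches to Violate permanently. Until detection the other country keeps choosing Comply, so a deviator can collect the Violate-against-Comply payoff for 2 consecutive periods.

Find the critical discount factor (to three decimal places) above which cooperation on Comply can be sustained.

A deviator earns 28 for 2 periods, then 9 forever; cooperating earns 17 forever. Multiplying the IC by (1−β):
17 ≥ 28(1−β^2) + 9β^2, so 19·β^2 ≥ 11 and β^2 ≥ 11/19.
β ≥ (11/19)^(1/2) ≈ 0.761.

0.761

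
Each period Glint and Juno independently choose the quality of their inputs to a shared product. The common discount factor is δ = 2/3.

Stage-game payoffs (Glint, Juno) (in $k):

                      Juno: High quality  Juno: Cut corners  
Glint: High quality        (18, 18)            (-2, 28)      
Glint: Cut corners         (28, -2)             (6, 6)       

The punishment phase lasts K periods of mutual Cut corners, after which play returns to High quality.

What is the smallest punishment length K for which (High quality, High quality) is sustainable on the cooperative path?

2

No profitable deviation requires (18−6)(δ+…+δ^K) ≥ 28−18, i.e. δ+…+δ^K ≥ 5/6 ≈ 0.8333.
With δ = 2/3, the partial sums are K=1: 0.6667, K=2: 1.1111.
K = 2 is the first length at which the sum reaches 0.8333.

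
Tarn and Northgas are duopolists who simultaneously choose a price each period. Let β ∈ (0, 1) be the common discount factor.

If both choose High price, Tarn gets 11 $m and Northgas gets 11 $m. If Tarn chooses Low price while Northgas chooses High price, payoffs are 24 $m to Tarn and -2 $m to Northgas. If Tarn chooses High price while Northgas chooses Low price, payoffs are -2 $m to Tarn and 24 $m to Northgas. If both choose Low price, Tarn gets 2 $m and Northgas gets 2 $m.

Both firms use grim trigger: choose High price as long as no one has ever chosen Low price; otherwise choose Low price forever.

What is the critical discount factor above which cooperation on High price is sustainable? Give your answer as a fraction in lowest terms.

13/22

11/(1−β) ≥ 24 + 2β/(1−β)
11 ≥ 24 − 22β
β ≥ 13/22.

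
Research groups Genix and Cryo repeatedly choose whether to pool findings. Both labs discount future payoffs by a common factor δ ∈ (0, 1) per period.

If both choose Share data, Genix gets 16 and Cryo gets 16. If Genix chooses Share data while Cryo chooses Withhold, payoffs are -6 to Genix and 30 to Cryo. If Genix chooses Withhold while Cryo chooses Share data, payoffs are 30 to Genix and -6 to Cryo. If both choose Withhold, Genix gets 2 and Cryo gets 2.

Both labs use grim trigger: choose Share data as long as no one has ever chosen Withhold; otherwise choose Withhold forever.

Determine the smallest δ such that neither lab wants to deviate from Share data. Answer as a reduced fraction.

Cooperation forever yields 16 each period: 16/(1−δ).
Deviating yields 30 once, then 2 forever: 30 + 2δ/(1−δ).
No profitable deviation requires 16/(1−δ) ≥ 30 + 2δ/(1−δ).
Multiplying by (1−δ): 16 ≥ 30(1−δ) + 2δ = 30 − 28δ.
So 28δ ≥ 14, i.e. δ ≥ 14/28 = 1/2.

1/2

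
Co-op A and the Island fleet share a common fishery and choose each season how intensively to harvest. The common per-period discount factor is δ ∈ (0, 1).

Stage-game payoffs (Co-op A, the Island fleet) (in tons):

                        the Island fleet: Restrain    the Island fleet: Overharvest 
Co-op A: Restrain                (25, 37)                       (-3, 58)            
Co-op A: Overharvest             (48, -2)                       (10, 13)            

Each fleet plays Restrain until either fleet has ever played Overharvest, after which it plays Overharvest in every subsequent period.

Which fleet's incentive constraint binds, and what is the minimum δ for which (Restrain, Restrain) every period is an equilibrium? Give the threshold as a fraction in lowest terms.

Co-op A; δ ≥ 23/38

Co-op A: cooperation gives 25 each period; deviation gives 48 once then 10 forever.
  25/(1−δ) ≥ 48 + 10δ/(1−δ) ⇒ δ ≥ 23/38.
the Island fleet: cooperation gives 37 each period; deviation gives 58 once then 13 forever.
  δ ≥ 21/45 = 7/15.
Both must hold, so the binding constraint is Co-op A's: δ ≥ 23/38.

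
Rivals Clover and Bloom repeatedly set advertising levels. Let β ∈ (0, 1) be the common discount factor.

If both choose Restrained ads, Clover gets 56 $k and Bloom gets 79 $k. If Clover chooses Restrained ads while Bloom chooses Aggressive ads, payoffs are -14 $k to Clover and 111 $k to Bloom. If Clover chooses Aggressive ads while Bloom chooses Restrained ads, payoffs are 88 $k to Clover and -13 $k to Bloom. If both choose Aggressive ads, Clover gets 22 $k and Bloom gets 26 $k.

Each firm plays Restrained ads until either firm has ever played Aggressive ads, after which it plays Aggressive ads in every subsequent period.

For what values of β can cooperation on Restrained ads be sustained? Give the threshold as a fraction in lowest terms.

16/33

Clover: cooperation gives 56 each period; deviation gives 88 once then 22 forever.
  56/(1−β) ≥ 88 + 22β/(1−β) ⇒ β ≥ 32/66 = 16/33.
Bloom: cooperation gives 79 each period; deviation gives 111 once then 26 forever.
  β ≥ 32/85.
Both must hold, so the binding constraint is Clover's: β ≥ 16/33.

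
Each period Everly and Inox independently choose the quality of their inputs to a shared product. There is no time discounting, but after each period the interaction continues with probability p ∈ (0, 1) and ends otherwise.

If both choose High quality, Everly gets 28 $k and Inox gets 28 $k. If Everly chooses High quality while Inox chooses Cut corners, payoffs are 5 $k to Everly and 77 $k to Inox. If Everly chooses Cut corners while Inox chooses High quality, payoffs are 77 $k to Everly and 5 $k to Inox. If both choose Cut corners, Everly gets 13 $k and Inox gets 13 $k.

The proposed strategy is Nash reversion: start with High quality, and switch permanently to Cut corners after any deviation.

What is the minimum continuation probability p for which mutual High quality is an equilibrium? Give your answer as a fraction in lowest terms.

With no time discounting, the continuation probability p plays the role of the discount factor.
Grim-trigger IC: 28/(1−p) ≥ 77 + 13p/(1−p) ⇒ p ≥ (77−28)/(77−13) = 49/64.

49/64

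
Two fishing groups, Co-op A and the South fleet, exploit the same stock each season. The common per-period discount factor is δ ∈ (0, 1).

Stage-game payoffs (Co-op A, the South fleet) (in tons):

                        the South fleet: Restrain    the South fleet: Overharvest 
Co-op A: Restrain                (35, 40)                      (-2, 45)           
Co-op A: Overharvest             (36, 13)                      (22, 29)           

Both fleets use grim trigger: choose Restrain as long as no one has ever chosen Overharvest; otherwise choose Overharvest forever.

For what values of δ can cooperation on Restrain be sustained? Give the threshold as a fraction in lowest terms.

5/16

Co-op A's threshold: (36−35)/(36−22) = 1/14.
the South fleet's threshold: (45−40)/(45−29) = 5/16.
1/14 < 5/16, so the South fleet binds and δ* = 5/16.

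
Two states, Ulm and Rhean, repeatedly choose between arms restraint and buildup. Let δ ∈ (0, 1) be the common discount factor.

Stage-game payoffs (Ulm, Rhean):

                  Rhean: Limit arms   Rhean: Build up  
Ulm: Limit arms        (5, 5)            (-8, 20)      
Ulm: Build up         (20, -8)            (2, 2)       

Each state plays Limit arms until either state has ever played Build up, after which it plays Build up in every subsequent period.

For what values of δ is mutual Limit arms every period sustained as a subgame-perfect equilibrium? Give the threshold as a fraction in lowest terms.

One-period gain from deviating is 20 − 5 = 15. The loss is 5 − 2 = 3 in every subsequent period, with present value 3·δ/(1−δ).
Deviation is unprofitable when 3·δ/(1−δ) ≥ 15, i.e. δ/(1−δ) ≥ 5.
Equivalently δ ≥ 15/(15+3) = 5/6.

5/6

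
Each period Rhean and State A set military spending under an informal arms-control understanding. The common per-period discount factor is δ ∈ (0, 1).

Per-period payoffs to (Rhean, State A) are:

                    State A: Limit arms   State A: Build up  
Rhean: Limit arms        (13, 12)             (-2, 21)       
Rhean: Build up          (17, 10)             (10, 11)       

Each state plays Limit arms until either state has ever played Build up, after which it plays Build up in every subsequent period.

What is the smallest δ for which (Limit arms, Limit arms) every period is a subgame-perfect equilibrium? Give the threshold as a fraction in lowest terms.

9/10

Rhean: cooperation gives 13 each period; deviation gives 17 once then 10 forever.
  13/(1−δ) ≥ 17 + 10δ/(1−δ) ⇒ δ ≥ 4/7.
State A: cooperation gives 12 each period; deviation gives 21 once then 11 forever.
  δ ≥ 9/10.
Both must hold, so the binding constraint is State A's: δ ≥ 9/10.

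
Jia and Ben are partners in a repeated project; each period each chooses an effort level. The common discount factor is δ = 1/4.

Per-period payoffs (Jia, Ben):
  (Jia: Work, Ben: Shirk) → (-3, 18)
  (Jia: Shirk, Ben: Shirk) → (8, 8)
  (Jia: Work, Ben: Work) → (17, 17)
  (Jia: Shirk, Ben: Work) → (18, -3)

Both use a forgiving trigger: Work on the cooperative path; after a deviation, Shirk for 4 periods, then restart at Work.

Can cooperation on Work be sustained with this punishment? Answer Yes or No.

A one-shot deviation gives 18 now, then 8 for 4 periods, then back to 17.
Gain from deviating: (18−17) today; loss: (17−8) in each of the next 4 periods.
No-deviation condition: (17−8)(δ+…+δ^4) ≥ 18−17, i.e. δ+…+δ^4 ≥ 1/9.
At δ = 1/4: δ+…+δ^4 = 0.3320 ≥ 0.1111.
So cooperation is sustainable.

Yes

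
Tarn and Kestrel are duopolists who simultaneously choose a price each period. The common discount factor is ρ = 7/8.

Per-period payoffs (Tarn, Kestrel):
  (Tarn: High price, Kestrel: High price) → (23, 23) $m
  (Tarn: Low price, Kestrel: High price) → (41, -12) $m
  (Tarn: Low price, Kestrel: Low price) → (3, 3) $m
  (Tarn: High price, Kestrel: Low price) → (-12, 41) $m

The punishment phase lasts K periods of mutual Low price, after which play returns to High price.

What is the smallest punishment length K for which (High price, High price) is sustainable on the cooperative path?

2

No profitable deviation requires (23−3)(ρ+…+ρ^K) ≥ 41−23, i.e. ρ+…+ρ^K ≥ 9/10 ≈ 0.9000.
With ρ = 7/8, the partial sums are K=1: 0.8750, K=2: 1.6406.
K = 2 is the first length at which the sum reaches 0.9000.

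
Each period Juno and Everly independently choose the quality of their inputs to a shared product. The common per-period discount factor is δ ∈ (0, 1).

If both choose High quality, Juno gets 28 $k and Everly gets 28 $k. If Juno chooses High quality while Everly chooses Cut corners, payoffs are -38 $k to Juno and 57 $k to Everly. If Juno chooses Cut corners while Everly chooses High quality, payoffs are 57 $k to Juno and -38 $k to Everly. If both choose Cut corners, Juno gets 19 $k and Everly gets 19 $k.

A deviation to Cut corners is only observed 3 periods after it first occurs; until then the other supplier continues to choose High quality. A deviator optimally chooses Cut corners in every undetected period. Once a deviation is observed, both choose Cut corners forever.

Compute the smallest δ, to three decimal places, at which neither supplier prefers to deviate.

0.914

Deviating for the 3 undetected periods gains 57−28 = 29 per period over cooperation, then loses 28−19 = 9 per period forever once punishment starts.
Gain: 29(1 + δ + … + δ^2); loss: 9·δ^3/(1−δ).
No profitable deviation ⇔ 29(1−δ^3) ≤ 9·δ^3, i.e. δ^3 ≥ 29/(29+9) = 29/38.
Hence δ ≥ (29/38)^(1/3) ≈ 0.914.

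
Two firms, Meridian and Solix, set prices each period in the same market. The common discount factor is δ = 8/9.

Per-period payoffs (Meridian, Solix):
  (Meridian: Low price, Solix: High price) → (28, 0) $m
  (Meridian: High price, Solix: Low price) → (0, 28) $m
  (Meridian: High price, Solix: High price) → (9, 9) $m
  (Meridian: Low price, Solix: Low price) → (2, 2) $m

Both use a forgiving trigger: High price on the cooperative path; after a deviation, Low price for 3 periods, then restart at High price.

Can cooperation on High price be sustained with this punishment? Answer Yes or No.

No

Comparing payoff streams over the 4 periods until play realigns: cooperate → 9(1+δ+…+δ^3); deviate → 28 + 2(δ+…+δ^3).
Cooperation is sustained iff (9−2)(δ+…+δ^3) ≥ 28−9.
δ+…+δ^3 = 8/9·(1−(8/9)^3)/(1−8/9) = 2.3813, and (28−9)/(9−2) = 2.7143.
2.3813 < 2.7143, so cooperation is not sustainable.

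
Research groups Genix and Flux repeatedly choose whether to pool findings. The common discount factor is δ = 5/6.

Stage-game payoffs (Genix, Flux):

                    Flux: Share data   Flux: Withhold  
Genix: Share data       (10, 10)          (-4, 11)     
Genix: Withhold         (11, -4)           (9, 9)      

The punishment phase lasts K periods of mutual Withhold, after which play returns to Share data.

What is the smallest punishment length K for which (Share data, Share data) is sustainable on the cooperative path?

Need Σ_{k=1}^{K} δ^k ≥ (11−10)/(10−9) = 1.0000 at δ = 5/6.
At K = 1 the sum is 0.8333 < 1.0000; at K = 2 it is 1.5278 ≥ 1.0000.
So the minimum punishment length is K = 2.

2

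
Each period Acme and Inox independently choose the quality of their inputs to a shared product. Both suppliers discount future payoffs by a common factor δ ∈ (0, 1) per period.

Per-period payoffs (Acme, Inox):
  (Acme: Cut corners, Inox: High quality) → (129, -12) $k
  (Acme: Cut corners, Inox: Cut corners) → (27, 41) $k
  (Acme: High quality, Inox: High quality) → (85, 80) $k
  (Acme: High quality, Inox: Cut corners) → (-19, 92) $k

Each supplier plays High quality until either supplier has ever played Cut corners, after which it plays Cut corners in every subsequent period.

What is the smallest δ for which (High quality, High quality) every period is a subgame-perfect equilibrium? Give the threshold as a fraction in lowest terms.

For Acme: deviation gain 129−85 = 44, per-period punishment loss 85−27 = 58. IC gives δ ≥ 44/102 = 22/51.
For Inox: gain 12, loss 39 per period, so δ ≥ 12/51 = 4/17.
The tighter constraint is Acme's, so cooperation needs δ ≥ 22/51.

22/51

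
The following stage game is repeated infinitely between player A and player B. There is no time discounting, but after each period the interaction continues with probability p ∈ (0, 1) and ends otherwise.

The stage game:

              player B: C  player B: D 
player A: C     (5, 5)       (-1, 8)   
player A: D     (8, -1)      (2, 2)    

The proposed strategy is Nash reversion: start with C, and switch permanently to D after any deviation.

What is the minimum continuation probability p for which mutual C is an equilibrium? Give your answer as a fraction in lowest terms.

1/2

Expected cooperation value is 5 + p·5 + p²·5 + … = 5/(1−p); deviation gives 8 + p·2/(1−p).
5 ≥ 8(1−p) + 2p ⇒ 6p ≥ 3 ⇒ p ≥ 3/6 = 1/2.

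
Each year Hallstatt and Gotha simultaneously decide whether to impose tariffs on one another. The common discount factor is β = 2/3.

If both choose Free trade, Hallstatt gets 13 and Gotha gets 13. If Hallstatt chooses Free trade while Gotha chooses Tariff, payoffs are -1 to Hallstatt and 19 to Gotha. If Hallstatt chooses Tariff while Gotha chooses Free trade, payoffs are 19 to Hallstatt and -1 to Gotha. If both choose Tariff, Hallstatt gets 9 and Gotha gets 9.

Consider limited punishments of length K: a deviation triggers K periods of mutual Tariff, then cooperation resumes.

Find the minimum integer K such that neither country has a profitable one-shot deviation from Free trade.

No profitable deviation requires (13−9)(β+…+β^K) ≥ 19−13, i.e. β+…+β^K ≥ 3/2 ≈ 1.5000.
With β = 2/3, the partial sums are K=1: 0.6667, K=2: 1.1111, K=3: 1.4074, K=4: 1.6049.
K = 4 is the first length at which the sum reaches 1.5000.

4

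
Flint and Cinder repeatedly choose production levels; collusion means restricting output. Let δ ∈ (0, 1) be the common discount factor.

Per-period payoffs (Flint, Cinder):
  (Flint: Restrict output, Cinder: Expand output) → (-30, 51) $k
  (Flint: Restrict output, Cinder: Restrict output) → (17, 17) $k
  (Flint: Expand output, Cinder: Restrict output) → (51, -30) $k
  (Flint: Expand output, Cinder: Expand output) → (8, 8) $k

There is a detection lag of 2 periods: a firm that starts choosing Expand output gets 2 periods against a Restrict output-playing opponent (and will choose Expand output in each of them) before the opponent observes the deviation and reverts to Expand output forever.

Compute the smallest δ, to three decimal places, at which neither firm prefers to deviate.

A deviator earns 51 for 2 periods, then 8 forever; cooperating earns 17 forever. Multiplying the IC by (1−δ):
17 ≥ 51(1−δ^2) + 8δ^2, so 43·δ^2 ≥ 34 and δ^2 ≥ 34/43.
δ ≥ (34/43)^(1/2) ≈ 0.889.

0.889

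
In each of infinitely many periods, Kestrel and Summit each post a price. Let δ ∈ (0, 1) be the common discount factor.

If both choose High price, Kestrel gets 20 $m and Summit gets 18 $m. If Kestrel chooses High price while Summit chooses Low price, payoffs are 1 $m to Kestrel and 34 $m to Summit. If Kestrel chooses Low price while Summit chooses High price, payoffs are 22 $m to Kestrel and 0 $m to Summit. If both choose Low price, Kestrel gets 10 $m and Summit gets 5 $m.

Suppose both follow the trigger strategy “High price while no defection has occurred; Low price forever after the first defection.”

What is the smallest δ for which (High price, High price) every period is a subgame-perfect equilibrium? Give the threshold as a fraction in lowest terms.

Kestrel: cooperation gives 20 each period; deviation gives 22 once then 10 forever.
  20/(1−δ) ≥ 22 + 10δ/(1−δ) ⇒ δ ≥ 2/12 = 1/6.
Summit: cooperation gives 18 each period; deviation gives 34 once then 5 forever.
  δ ≥ 16/29.
Both must hold, so the binding constraint is Summit's: δ ≥ 16/29.

16/29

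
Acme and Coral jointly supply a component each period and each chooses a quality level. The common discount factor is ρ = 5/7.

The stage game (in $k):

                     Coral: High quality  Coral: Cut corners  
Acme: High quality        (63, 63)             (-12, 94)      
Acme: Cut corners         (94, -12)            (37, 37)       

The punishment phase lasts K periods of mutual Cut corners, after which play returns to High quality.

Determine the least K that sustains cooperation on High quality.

2

No profitable deviation requires (63−37)(ρ+…+ρ^K) ≥ 94−63, i.e. ρ+…+ρ^K ≥ 31/26 ≈ 1.1923.
With ρ = 5/7, the partial sums are K=1: 0.7143, K=2: 1.2245.
K = 2 is the first length at which the sum reaches 1.1923.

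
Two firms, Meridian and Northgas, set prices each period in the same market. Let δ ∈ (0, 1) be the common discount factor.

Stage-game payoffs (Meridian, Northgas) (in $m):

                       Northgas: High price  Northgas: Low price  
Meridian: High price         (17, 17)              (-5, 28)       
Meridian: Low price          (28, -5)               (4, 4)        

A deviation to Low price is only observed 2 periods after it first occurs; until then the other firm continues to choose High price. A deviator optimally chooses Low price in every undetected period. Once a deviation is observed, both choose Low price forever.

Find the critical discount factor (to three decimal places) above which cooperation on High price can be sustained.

The best deviation is to choose Low price for all 2 undetected periods, earning 28 each, then 4 forever once detected.
Deviation value: 28(1−δ^2)/(1−δ) + 4δ^2/(1−δ); cooperation value: 17/(1−δ).
IC: 17 ≥ 28(1−δ^2) + 4δ^2 = 28 − 24δ^2.
So δ^2 ≥ 11/24, giving δ ≥ (11/24)^(1/2) ≈ 0.677.

0.677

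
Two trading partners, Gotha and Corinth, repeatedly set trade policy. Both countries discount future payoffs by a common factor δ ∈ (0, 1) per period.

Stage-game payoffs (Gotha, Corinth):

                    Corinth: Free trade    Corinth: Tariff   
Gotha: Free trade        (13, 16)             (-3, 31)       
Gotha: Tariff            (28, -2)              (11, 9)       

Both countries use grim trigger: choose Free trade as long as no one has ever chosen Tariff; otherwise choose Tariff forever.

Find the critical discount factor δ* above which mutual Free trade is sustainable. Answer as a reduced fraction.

15/17

Gotha: cooperation gives 13 each period; deviation gives 28 once then 11 forever.
  13/(1−δ) ≥ 28 + 11δ/(1−δ) ⇒ δ ≥ 15/17.
Corinth: cooperation gives 16 each period; deviation gives 31 once then 9 forever.
  δ ≥ 15/22.
Both must hold, so the binding constraint is Gotha's: δ ≥ 15/17.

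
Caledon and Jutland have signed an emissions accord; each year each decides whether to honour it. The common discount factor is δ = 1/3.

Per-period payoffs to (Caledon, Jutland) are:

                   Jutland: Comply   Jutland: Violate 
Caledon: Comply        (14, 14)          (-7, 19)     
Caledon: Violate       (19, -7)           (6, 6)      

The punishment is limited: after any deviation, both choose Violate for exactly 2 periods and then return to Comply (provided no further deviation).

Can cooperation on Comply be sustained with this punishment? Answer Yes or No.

A one-shot deviation gives 19 now, then 6 for 2 periods, then back to 14.
Gain from deviating: (19−14) today; loss: (14−6) in each of the next 2 periods.
No-deviation condition: (14−6)(δ+…+δ^2) ≥ 19−14, i.e. δ+…+δ^2 ≥ 5/8.
At δ = 1/3: δ+…+δ^2 = 0.4444 < 0.6250.
So cooperation is not sustainable.

No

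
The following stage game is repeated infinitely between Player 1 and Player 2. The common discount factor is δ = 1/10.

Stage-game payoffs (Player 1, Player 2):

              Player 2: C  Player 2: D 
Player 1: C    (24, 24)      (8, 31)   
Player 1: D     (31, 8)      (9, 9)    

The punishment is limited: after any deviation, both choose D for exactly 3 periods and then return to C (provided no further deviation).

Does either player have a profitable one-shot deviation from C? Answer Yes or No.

Yes

IC: δ+…+δ^3 ≥ (31−24)/(24−9) = 7/15.
At δ = 1/10: partial sum = 0.1110 < 0.4667. Cooperation not sustainable.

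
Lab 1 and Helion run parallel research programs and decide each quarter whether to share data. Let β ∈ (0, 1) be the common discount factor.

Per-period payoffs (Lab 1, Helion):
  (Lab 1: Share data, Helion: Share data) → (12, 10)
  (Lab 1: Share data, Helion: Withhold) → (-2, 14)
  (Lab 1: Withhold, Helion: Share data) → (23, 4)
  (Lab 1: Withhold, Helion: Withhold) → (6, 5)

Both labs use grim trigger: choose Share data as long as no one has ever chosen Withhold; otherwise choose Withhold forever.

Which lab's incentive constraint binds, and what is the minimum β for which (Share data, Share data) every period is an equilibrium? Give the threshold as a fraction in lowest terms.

Lab 1's threshold: (23−12)/(23−6) = 11/17.
Helion's threshold: (14−10)/(14−5) = 4/9.
11/17 > 4/9, so Lab 1 binds and β* = 11/17.

Lab 1; β ≥ 11/17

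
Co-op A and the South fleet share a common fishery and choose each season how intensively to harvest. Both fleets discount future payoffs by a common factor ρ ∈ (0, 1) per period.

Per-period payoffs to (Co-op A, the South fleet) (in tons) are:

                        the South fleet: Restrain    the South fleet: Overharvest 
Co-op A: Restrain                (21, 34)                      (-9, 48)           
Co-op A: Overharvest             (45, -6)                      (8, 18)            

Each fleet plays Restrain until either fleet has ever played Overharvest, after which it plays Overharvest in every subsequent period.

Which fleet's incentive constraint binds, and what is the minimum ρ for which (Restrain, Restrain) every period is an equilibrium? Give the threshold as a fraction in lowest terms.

Co-op A's threshold: (45−21)/(45−8) = 24/37.
the South fleet's threshold: (48−34)/(48−18) = 7/15.
24/37 > 7/15, so Co-op A binds and ρ* = 24/37.

Co-op A; ρ ≥ 24/37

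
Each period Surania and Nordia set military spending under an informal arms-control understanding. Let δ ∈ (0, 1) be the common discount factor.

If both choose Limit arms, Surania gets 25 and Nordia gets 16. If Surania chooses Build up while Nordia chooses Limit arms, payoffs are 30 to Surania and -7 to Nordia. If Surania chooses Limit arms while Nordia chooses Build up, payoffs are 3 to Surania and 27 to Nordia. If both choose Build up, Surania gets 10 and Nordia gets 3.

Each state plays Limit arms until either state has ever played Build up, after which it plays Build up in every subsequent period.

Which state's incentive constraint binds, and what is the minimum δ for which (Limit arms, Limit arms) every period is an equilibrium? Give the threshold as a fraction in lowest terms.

For Surania: deviation gain 30−25 = 5, per-period punishment loss 25−10 = 15. IC gives δ ≥ 5/20 = 1/4.
For Nordia: gain 11, loss 13 per period, so δ ≥ 11/24.
The tighter constraint is Nordia's, so cooperation needs δ ≥ 11/24.

Nordia; δ ≥ 11/24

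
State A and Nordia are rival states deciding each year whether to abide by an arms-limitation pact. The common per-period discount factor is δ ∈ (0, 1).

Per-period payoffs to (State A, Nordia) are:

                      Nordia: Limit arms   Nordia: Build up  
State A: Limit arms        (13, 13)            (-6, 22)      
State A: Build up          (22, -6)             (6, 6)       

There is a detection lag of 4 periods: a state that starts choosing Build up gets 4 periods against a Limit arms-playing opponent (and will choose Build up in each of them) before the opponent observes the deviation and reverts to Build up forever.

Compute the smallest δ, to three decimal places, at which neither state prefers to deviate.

0.866

Deviating for the 4 undetected periods gains 22−13 = 9 per period over cooperation, then loses 13−6 = 7 per period forever once punishment starts.
Gain: 9(1 + δ + … + δ^3); loss: 7·δ^4/(1−δ).
No profitable deviation ⇔ 9(1−δ^4) ≤ 7·δ^4, i.e. δ^4 ≥ 9/(9+7) = 9/16.
Hence δ ≥ (9/16)^(1/4) ≈ 0.866.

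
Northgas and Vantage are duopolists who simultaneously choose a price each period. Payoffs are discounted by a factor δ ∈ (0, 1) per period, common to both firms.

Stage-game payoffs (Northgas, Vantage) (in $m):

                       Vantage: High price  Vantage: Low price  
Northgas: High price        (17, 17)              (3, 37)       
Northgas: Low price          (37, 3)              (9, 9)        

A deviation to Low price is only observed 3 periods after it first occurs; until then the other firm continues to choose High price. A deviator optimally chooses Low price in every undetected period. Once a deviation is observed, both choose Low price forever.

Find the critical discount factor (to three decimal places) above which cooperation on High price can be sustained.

Deviating for the 3 undetected periods gains 37−17 = 20 per period over cooperation, then loses 17−9 = 8 per period forever once punishment starts.
Gain: 20(1 + δ + … + δ^2); loss: 8·δ^3/(1−δ).
No profitable deviation ⇔ 20(1−δ^3) ≤ 8·δ^3, i.e. δ^3 ≥ 20/(20+8) = 5/7.
Hence δ ≥ (5/7)^(1/3) ≈ 0.894.

0.894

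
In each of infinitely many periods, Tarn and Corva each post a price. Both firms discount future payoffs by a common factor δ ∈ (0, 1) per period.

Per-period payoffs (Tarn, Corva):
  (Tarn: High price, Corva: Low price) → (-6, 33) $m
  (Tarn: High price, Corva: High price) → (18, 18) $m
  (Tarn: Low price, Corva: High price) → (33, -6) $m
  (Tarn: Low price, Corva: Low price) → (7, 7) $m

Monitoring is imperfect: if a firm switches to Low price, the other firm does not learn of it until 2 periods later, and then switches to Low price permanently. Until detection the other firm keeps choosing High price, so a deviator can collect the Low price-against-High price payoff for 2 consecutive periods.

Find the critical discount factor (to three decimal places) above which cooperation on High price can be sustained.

0.760

A deviator earns 33 for 2 periods, then 7 forever; cooperating earns 18 forever. Multiplying the IC by (1−δ):
18 ≥ 33(1−δ^2) + 7δ^2, so 26·δ^2 ≥ 15 and δ^2 ≥ 15/26.
δ ≥ (15/26)^(1/2) ≈ 0.760.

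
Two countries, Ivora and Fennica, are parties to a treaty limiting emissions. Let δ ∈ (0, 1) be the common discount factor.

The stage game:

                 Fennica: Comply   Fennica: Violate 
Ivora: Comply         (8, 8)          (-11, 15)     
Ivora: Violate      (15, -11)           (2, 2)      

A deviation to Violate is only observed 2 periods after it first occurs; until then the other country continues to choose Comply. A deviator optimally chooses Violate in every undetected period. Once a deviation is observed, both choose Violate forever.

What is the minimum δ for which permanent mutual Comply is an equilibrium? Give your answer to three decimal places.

0.734

Deviating for the 2 undetected periods gains 15−8 = 7 per period over cooperation, then loses 8−2 = 6 per period forever once punishment starts.
Gain: 7(1 + δ + … + δ^1); loss: 6·δ^2/(1−δ).
No profitable deviation ⇔ 7(1−δ^2) ≤ 6·δ^2, i.e. δ^2 ≥ 7/(7+6) = 7/13.
Hence δ ≥ (7/13)^(1/2) ≈ 0.734.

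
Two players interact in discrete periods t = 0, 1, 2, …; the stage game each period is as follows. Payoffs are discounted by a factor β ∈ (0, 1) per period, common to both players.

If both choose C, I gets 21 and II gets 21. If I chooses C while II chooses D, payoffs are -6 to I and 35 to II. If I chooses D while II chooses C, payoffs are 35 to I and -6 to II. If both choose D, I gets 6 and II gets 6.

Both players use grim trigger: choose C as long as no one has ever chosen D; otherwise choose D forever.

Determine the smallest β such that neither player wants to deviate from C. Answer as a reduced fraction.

One-period gain from deviating is 35 − 21 = 14. The loss is 21 − 6 = 15 in every subsequent period, with present value 15·β/(1−β).
Deviation is unprofitable when 15·β/(1−β) ≥ 14, i.e. β/(1−β) ≥ 14/15.
Equivalently β ≥ 14/(14+15) = 14/29.

14/29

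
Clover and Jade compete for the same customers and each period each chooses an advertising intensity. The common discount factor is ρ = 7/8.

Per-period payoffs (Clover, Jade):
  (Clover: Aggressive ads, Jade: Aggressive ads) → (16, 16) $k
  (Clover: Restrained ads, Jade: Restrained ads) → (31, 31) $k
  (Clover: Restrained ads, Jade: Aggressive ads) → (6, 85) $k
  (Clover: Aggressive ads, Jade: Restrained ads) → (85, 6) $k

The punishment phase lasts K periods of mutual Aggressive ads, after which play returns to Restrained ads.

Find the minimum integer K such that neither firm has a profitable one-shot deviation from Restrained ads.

6

Need Σ_{k=1}^{K} ρ^k ≥ (85−31)/(31−16) = 3.6000 at ρ = 7/8.
At K = 5 the sum is 3.4096 < 3.6000; at K = 6 it is 3.8584 ≥ 3.6000.
So the minimum punishment length is K = 6.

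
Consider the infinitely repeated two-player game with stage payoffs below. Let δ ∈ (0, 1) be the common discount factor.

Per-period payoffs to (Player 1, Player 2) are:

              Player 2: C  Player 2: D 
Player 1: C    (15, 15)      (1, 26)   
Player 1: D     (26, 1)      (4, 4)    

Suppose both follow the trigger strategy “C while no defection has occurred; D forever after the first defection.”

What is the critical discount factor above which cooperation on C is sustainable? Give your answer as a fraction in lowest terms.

1/2

Under grim trigger the critical discount factor is (T−C)/(T−P) with T = 26, C = 15, P = 4.
δ* = (26−15)/(26−4) = 11/22 = 1/2.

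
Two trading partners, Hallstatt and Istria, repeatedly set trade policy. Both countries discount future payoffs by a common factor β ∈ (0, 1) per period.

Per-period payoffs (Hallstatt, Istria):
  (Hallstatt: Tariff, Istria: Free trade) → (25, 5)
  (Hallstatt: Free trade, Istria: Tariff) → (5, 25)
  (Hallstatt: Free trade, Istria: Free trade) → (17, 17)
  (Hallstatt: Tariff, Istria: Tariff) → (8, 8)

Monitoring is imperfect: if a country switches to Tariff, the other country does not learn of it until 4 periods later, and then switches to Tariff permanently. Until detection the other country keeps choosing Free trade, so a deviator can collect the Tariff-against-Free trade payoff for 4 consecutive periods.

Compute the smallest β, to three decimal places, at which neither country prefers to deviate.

0.828

A deviator earns 25 for 4 periods, then 8 forever; cooperating earns 17 forever. Multiplying the IC by (1−β):
17 ≥ 25(1−β^4) + 8β^4, so 17·β^4 ≥ 8 and β^4 ≥ 8/17.
β ≥ (8/17)^(1/4) ≈ 0.828.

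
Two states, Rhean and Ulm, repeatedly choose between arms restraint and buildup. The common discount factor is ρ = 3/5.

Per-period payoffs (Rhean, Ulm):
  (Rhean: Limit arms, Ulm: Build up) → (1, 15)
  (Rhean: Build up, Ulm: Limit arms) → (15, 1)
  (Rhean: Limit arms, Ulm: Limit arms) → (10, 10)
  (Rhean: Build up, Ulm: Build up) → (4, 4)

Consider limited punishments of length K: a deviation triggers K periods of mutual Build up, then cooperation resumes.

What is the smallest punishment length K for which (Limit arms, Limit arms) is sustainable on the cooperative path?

2

No profitable deviation requires (10−4)(ρ+…+ρ^K) ≥ 15−10, i.e. ρ+…+ρ^K ≥ 5/6 ≈ 0.8333.
With ρ = 3/5, the partial sums are K=1: 0.6000, K=2: 0.9600.
K = 2 is the first length at which the sum reaches 0.8333.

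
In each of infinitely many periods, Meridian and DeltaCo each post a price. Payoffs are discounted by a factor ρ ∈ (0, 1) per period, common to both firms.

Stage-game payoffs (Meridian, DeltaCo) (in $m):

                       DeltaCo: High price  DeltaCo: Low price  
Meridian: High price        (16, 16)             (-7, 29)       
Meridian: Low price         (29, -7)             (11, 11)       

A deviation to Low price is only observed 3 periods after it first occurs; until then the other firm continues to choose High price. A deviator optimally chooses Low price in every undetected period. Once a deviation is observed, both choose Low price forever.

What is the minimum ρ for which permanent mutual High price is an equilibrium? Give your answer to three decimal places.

0.897

The best deviation is to choose Low price for all 3 undetected periods, earning 29 each, then 11 forever once detected.
Deviation value: 29(1−ρ^3)/(1−ρ) + 11ρ^3/(1−ρ); cooperation value: 16/(1−ρ).
IC: 16 ≥ 29(1−ρ^3) + 11ρ^3 = 29 − 18ρ^3.
So ρ^3 ≥ 13/18, giving ρ ≥ (13/18)^(1/3) ≈ 0.897.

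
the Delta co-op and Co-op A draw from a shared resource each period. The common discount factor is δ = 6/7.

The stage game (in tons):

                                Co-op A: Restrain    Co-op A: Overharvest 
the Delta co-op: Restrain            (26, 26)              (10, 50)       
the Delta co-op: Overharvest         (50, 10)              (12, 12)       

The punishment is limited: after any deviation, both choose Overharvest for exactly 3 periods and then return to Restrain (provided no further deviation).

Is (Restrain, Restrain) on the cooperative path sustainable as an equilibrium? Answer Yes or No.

Yes

A one-shot deviation gives 50 now, then 12 for 3 periods, then back to 26.
Gain from deviating: (50−26) today; loss: (26−12) in each of the next 3 periods.
No-deviation condition: (26−12)(δ+…+δ^3) ≥ 50−26, i.e. δ+…+δ^3 ≥ 12/7.
At δ = 6/7: δ+…+δ^3 = 2.2216 ≥ 1.7143.
So cooperation is sustainable.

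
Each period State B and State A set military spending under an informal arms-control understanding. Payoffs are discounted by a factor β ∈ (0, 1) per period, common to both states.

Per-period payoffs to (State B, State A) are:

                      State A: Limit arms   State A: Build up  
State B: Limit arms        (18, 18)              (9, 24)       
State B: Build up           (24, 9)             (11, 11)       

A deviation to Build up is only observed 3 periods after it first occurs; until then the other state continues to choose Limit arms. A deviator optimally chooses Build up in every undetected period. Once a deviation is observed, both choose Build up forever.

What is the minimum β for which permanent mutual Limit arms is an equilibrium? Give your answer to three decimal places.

0.773

The best deviation is to choose Build up for all 3 undetected periods, earning 24 each, then 11 forever once detected.
Deviation value: 24(1−β^3)/(1−β) + 11β^3/(1−β); cooperation value: 18/(1−β).
IC: 18 ≥ 24(1−β^3) + 11β^3 = 24 − 13β^3.
So β^3 ≥ 6/13, giving β ≥ (6/13)^(1/3) ≈ 0.773.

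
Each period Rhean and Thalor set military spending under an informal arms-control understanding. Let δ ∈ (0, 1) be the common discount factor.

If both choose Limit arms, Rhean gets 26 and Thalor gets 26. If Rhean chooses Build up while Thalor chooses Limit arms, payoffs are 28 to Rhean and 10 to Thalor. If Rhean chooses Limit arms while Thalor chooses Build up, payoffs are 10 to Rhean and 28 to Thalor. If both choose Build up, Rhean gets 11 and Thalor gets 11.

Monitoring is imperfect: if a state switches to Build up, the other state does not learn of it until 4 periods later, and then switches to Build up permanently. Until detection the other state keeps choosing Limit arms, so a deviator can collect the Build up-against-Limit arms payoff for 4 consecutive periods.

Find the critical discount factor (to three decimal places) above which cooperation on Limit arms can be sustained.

0.586

Deviating for the 4 undetected periods gains 28−26 = 2 per period over cooperation, then loses 26−11 = 15 per period forever once punishment starts.
Gain: 2(1 + δ + … + δ^3); loss: 15·δ^4/(1−δ).
No profitable deviation ⇔ 2(1−δ^4) ≤ 15·δ^4, i.e. δ^4 ≥ 2/(2+15) = 2/17.
Hence δ ≥ (2/17)^(1/4) ≈ 0.586.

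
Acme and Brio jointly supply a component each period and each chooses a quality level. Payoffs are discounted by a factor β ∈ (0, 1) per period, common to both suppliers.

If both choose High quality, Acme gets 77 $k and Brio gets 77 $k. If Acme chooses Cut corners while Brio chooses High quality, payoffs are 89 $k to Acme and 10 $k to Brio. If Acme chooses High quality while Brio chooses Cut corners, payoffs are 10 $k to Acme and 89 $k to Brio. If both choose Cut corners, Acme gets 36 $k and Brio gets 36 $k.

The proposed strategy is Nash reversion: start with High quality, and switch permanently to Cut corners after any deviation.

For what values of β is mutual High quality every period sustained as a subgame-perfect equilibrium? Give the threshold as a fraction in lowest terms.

77/(1−β) ≥ 89 + 36β/(1−β)
77 ≥ 89 − 53β
β ≥ 12/53.

12/53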